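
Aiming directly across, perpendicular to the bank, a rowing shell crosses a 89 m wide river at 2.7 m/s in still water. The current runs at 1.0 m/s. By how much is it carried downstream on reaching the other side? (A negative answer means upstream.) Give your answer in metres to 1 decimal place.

33.0 m

Perpendicular speed = 2.700 m/s; crossing time = 89 / 2.700 = 32.963 s.
Net downstream speed = 1.000 m/s.
Drift = 1.000 × 32.963 = 32.963 m (downstream).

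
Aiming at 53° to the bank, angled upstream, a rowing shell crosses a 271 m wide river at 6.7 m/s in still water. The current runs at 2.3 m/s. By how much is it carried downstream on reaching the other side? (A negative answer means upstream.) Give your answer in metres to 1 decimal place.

-87.7 m

Perpendicular speed = 5.351 m/s; crossing time = 271 / 5.351 = 50.646 s.
Net downstream speed = -1.732 m/s.
Drift = -1.732 × 50.646 = -87.727 m (upstream).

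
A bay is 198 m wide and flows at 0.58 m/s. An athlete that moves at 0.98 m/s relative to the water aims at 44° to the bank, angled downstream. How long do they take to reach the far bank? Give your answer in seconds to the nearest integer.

The component of the athlete's velocity perpendicular to the bank is 0.98 × sin 44° = 0.681 m/s.
The current is parallel to the bank, so it does not affect the crossing time.
Time = 198 / 0.681 = 290.849 s.

291 s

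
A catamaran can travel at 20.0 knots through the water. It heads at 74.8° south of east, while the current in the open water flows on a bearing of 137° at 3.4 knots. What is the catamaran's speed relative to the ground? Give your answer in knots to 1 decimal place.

Taking east as x and north as y: velocity relative to the water = (5.244, -19.300) knots; the water relative to ground = (2.319, -2.487) knots.
Velocity relative to ground = (5.244, -19.300) + (2.319, -2.487) = (7.563, -21.787) knots.
Speed = |(7.563, -21.787)| = 23.062 knots.

23.1 knots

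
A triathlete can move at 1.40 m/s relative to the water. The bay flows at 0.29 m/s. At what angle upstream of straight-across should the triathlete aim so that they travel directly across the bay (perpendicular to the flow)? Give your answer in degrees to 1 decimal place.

12.0°

To cancel the current, the upstream component of the triathlete's velocity must equal the flow: 1.40 sin θ = 0.29.
sin θ = 0.29 / 1.40 = 0.2071.
θ = arcsin(0.2071) = 11.955°.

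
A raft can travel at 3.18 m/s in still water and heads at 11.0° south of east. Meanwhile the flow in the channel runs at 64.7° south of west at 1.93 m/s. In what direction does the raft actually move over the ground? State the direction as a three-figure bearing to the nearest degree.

136°

Taking east as x and north as y: velocity relative to the water = (3.122, -0.607) m/s; the water relative to ground = (-0.825, -1.745) m/s.
Velocity relative to ground = (3.122, -0.607) + (-0.825, -1.745) = (2.297, -2.352) m/s.
Bearing = atan2(2.30, -2.35) = 135.68° clockwise from north.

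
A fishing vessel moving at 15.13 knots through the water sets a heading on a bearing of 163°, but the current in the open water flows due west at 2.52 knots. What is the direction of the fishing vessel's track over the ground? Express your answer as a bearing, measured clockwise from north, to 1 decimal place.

Taking east as x and north as y: velocity relative to the water = (4.424, -14.469) knots; the water relative to ground = (-2.520, 0.000) knots.
Velocity relative to ground = (4.424, -14.469) + (-2.520, 0.000) = (1.904, -14.469) knots.
Bearing = atan2(1.90, -14.47) = 172.50° clockwise from north.

172.5°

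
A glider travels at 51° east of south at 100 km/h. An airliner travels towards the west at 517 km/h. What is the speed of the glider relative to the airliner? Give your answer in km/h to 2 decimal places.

Taking east as x and north as y: glider velocity = (77.715, -62.932) km/h; airliner velocity = (-517.000, 0.000) km/h.
Velocity of glider relative to airliner = (77.715, -62.932) − (-517.000, 0.000) = (594.715, -62.932) km/h.
Magnitude = |(594.715, -62.932)| = 598.035 km/h.

598.04 km/h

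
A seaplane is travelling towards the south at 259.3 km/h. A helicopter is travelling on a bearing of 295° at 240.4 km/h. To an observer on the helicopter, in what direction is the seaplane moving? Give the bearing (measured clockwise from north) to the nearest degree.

Taking east as x and north as y: seaplane velocity = (0.000, -259.300) km/h; helicopter velocity = (-217.876, 101.597) km/h.
Velocity of seaplane relative to helicopter = (0.000, -259.300) − (-217.876, 101.597) = (217.876, -360.897) km/h.
Bearing = atan2(217.88, -360.90) = 148.88° clockwise from north.

149°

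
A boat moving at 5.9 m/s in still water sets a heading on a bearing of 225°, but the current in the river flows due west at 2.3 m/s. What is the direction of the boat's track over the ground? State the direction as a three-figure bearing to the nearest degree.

Taking east as x and north as y: velocity relative to the water = (-4.172, -4.172) m/s; the water relative to ground = (-2.300, 0.000) m/s.
Velocity relative to ground = (-4.172, -4.172) + (-2.300, 0.000) = (-6.472, -4.172) m/s.
Bearing = atan2(-6.47, -4.17) = 237.19° clockwise from north.

237°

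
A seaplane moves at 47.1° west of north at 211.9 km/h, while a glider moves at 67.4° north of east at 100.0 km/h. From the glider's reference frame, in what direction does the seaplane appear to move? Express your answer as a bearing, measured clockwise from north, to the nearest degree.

285°

Taking east as x and north as y: seaplane velocity = (-155.226, 144.245) km/h; glider velocity = (38.430, 92.321) km/h.
Velocity of seaplane relative to glider = (-155.226, 144.245) − (38.430, 92.321) = (-193.655, 51.924) km/h.
Bearing = atan2(-193.66, 51.92) = 285.01° clockwise from north.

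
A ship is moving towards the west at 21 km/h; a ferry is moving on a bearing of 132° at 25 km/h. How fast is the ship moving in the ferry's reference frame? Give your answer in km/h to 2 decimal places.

42.97 km/h

Taking east as x and north as y: ship velocity = (-21.000, 0.000) km/h; ferry velocity = (18.579, -16.728) km/h.
Velocity of ship relative to ferry = (-21.000, 0.000) − (18.579, -16.728) = (-39.579, 16.728) km/h.
Magnitude = |(-39.579, 16.728)| = 42.969 km/h.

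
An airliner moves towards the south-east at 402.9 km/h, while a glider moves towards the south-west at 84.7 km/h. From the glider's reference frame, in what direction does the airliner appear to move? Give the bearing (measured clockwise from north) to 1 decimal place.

123.1°

Taking east as x and north as y: airliner velocity = (284.893, -284.893) km/h; glider velocity = (-59.892, -59.892) km/h.
Velocity of airliner relative to glider = (284.893, -284.893) − (-59.892, -59.892) = (344.785, -225.001) km/h.
Bearing = atan2(344.79, -225.00) = 123.13° clockwise from north.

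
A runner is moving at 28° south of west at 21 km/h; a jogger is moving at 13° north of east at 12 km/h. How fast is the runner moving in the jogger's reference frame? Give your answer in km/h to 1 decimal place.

32.7 km/h

Taking east as x and north as y: runner velocity = (-18.542, -9.859) km/h; jogger velocity = (11.692, 2.699) km/h.
Velocity of runner relative to jogger = (-18.542, -9.859) − (11.692, 2.699) = (-30.234, -12.558) km/h.
Magnitude = |(-30.234, -12.558)| = 32.739 km/h.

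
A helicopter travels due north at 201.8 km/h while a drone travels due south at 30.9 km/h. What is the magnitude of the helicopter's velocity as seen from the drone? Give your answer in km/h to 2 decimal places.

232.70 km/h

Taking east as x and north as y: helicopter velocity = (0.000, 201.800) km/h; drone velocity = (0.000, -30.900) km/h.
Velocity of helicopter relative to drone = (0.000, 201.800) − (0.000, -30.900) = (0.000, 232.700) km/h.
Magnitude = |(0.000, 232.700)| = 232.700 km/h.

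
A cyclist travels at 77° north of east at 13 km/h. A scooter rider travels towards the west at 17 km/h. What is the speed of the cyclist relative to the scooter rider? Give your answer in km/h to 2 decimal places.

23.61 km/h

Taking east as x and north as y: cyclist velocity = (2.924, 12.667) km/h; scooter rider velocity = (-17.000, 0.000) km/h.
Velocity of cyclist relative to scooter rider = (2.924, 12.667) − (-17.000, 0.000) = (19.924, 12.667) km/h.
Magnitude = |(19.924, 12.667)| = 23.610 km/h.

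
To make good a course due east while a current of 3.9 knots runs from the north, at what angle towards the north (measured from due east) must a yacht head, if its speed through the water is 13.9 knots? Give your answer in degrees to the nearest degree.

16°

The current pushes perpendicular to the desired track; the heading must have a component into the current equal to 3.9 knots: 13.9 sin θ = 3.9.
sin θ = 0.2806, so θ = 16.295°.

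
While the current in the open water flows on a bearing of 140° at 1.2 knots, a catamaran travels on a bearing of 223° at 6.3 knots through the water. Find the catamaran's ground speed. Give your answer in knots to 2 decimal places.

6.56 knots

Taking east as x and north as y: velocity relative to the water = (-4.297, -4.608) knots; the water relative to ground = (0.771, -0.919) knots.
Velocity relative to ground = (-4.297, -4.608) + (0.771, -0.919) = (-3.525, -5.527) knots.
Speed = |(-3.525, -5.527)| = 6.555 knots.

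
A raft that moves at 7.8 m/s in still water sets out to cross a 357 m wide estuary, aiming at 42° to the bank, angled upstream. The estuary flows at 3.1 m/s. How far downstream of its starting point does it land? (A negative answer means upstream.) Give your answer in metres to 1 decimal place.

Perpendicular speed = 5.219 m/s; crossing time = 357 / 5.219 = 68.401 s.
Net downstream speed = -2.697 m/s.
Drift = -2.697 × 68.401 = -184.445 m (upstream).

-184.4 m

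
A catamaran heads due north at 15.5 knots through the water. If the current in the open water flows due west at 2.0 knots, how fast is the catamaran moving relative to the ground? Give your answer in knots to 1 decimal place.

Taking east as x and north as y: velocity relative to the water = (0.000, 15.500) knots; the water relative to ground = (-2.000, 0.000) knots.
Velocity relative to ground = (0.000, 15.500) + (-2.000, 0.000) = (-2.000, 15.500) knots.
Speed = |(-2.000, 15.500)| = 15.628 knots.

15.6 knots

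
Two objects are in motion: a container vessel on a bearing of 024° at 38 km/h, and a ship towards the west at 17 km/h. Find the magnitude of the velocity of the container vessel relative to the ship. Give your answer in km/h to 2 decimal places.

Taking east as x and north as y: container vessel velocity = (15.456, 34.715) km/h; ship velocity = (-17.000, 0.000) km/h.
Velocity of container vessel relative to ship = (15.456, 34.715) − (-17.000, 0.000) = (32.456, 34.715) km/h.
Magnitude = |(32.456, 34.715)| = 47.524 km/h.

47.52 km/h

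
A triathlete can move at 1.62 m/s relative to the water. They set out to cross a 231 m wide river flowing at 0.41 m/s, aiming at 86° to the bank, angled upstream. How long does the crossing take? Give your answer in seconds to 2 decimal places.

The component of the triathlete's velocity perpendicular to the bank is 1.62 × sin 86° = 1.616 m/s.
Only the cross-stream component determines the crossing time; the current contributes nothing perpendicular to the bank.
Time = 231 / 1.616 = 142.941 s.

142.94 s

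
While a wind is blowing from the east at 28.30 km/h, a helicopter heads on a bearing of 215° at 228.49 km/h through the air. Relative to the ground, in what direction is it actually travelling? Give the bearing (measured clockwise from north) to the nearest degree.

220°

Taking east as x and north as y: velocity relative to the air = (-131.056, -187.168) km/h; the air relative to ground = (-28.300, 0.000) km/h.
Velocity relative to ground = (-131.056, -187.168) + (-28.300, 0.000) = (-159.356, -187.168) km/h.
Bearing = atan2(-159.36, -187.17) = 220.41° clockwise from north.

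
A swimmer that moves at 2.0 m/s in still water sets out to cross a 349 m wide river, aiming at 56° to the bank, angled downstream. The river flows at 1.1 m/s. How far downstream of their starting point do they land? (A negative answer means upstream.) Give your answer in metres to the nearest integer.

Perpendicular speed = 1.658 m/s; crossing time = 349 / 1.658 = 210.485 s.
Net downstream speed = 2.218 m/s.
Drift = 2.218 × 210.485 = 466.937 m (downstream).

467 m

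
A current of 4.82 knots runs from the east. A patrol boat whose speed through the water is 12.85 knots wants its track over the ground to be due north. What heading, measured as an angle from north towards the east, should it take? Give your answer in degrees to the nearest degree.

The current pushes perpendicular to the desired track; the heading must have a component into the current equal to 4.82 knots: 12.85 sin θ = 4.82.
sin θ = 0.3751, so θ = 22.030°.

22°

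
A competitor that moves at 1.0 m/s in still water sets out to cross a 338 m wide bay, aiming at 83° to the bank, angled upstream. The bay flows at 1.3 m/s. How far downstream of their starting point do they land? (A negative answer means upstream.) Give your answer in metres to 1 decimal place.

401.2 m

Perpendicular speed = 0.993 m/s; crossing time = 338 / 0.993 = 340.538 s.
Net downstream speed = 1.178 m/s.
Drift = 1.178 × 340.538 = 401.199 m (downstream).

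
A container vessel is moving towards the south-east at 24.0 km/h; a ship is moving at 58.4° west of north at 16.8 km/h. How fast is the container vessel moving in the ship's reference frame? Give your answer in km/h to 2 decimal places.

Taking east as x and north as y: container vessel velocity = (16.971, -16.971) km/h; ship velocity = (-14.309, 8.803) km/h.
Velocity of container vessel relative to ship = (16.971, -16.971) − (-14.309, 8.803) = (31.280, -25.774) km/h.
Magnitude = |(31.280, -25.774)| = 40.530 km/h.

40.53 km/h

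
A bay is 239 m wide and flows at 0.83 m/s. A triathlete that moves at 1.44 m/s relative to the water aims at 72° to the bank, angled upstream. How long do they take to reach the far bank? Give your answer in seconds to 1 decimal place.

174.5 s

The component of the triathlete's velocity perpendicular to the bank is 1.44 × sin 72° = 1.370 m/s.
The flow acts along the bank and has no component across it.
Time = 239 / 1.370 = 174.514 s.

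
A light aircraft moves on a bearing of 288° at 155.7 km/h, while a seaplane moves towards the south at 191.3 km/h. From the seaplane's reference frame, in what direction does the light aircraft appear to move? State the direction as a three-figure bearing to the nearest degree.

328°

Taking east as x and north as y: light aircraft velocity = (-148.079, 48.114) km/h; seaplane velocity = (0.000, -191.300) km/h.
Velocity of light aircraft relative to seaplane = (-148.079, 48.114) − (0.000, -191.300) = (-148.079, 239.414) km/h.
Bearing = atan2(-148.08, 239.41) = 328.26° clockwise from north.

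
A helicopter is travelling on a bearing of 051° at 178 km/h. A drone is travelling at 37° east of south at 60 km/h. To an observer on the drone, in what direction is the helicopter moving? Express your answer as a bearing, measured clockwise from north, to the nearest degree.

Taking east as x and north as y: helicopter velocity = (138.332, 112.019) km/h; drone velocity = (36.109, -47.918) km/h.
Velocity of helicopter relative to drone = (138.332, 112.019) − (36.109, -47.918) = (102.223, 159.937) km/h.
Bearing = atan2(102.22, 159.94) = 32.58° clockwise from north.

033°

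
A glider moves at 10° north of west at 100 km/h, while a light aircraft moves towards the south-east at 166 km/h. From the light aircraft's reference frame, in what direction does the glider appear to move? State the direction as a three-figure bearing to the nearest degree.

Taking east as x and north as y: glider velocity = (-98.481, 17.365) km/h; light aircraft velocity = (117.380, -117.380) km/h.
Velocity of glider relative to light aircraft = (-98.481, 17.365) − (117.380, -117.380) = (-215.861, 134.745) km/h.
Bearing = atan2(-215.86, 134.74) = 301.97° clockwise from north.

302°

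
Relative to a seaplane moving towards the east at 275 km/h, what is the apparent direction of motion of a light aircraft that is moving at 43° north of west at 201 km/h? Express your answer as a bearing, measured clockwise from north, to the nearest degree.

288°

Taking east as x and north as y: light aircraft velocity = (-147.002, 137.082) km/h; seaplane velocity = (275.000, 0.000) km/h.
Velocity of light aircraft relative to seaplane = (-147.002, 137.082) − (275.000, 0.000) = (-422.002, 137.082) km/h.
Bearing = atan2(-422.00, 137.08) = 288.00° clockwise from north.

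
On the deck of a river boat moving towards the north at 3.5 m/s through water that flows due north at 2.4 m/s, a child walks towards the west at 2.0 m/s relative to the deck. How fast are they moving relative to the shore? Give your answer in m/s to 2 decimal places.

In east/north components (m/s): child relative to river boat = (-2.000, 0.000); river boat relative to water = (0.000, 3.500); water relative to ground = (0.000, 2.400).
Sum = (-2.000, 5.900) m/s.
Speed = |(-2.000, 5.900)| = 6.230 m/s.

6.23 m/s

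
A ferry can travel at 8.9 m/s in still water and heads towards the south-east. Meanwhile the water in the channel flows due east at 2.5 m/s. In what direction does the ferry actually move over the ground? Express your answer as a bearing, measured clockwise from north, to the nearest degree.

126°

Taking east as x and north as y: velocity relative to the water = (6.293, -6.293) m/s; the water relative to ground = (2.500, 0.000) m/s.
Velocity relative to ground = (6.293, -6.293) + (2.500, 0.000) = (8.793, -6.293) m/s.
Bearing = atan2(8.79, -6.29) = 125.59° clockwise from north.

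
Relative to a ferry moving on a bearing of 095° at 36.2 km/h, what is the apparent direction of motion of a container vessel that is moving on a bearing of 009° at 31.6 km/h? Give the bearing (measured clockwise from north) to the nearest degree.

Taking east as x and north as y: container vessel velocity = (4.943, 31.211) km/h; ferry velocity = (36.062, -3.155) km/h.
Velocity of container vessel relative to ferry = (4.943, 31.211) − (36.062, -3.155) = (-31.119, 34.366) km/h.
Bearing = atan2(-31.12, 34.37) = 317.84° clockwise from north.

318°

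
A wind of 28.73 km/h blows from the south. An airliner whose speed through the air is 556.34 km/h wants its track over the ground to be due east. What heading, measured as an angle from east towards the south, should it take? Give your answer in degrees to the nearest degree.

The wind pushes perpendicular to the desired track; the heading must have a component into the wind equal to 28.73 km/h: 556.34 sin θ = 28.73.
sin θ = 0.0516, so θ = 2.960°.

3°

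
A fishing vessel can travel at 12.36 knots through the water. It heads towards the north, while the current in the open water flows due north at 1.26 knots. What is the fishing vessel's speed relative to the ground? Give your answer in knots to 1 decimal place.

Taking east as x and north as y: velocity relative to the water = (0.000, 12.360) knots; the water relative to ground = (0.000, 1.260) knots.
Velocity relative to ground = (0.000, 12.360) + (0.000, 1.260) = (0.000, 13.620) knots.
Speed = |(0.000, 13.620)| = 13.620 knots.

13.6 knots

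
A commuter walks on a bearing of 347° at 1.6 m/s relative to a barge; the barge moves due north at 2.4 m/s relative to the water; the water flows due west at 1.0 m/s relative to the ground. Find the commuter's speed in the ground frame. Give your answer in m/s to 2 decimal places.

In east/north components (m/s): commuter relative to barge = (-0.360, 1.559); barge relative to water = (0.000, 2.400); water relative to ground = (-1.000, 0.000).
Sum = (-1.360, 3.959) m/s.
Speed = |(-1.360, 3.959)| = 4.186 m/s.

4.19 m/s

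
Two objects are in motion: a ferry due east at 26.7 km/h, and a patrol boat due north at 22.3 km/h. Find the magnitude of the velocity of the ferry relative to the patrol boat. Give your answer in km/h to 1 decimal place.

34.8 km/h

Taking east as x and north as y: ferry velocity = (26.700, 0.000) km/h; patrol boat velocity = (0.000, 22.300) km/h.
Velocity of ferry relative to patrol boat = (26.700, 0.000) − (0.000, 22.300) = (26.700, -22.300) km/h.
Magnitude = |(26.700, -22.300)| = 34.788 km/h.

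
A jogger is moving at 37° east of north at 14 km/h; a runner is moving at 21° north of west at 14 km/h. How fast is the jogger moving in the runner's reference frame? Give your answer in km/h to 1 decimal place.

Taking east as x and north as y: jogger velocity = (8.425, 11.181) km/h; runner velocity = (-13.070, 5.017) km/h.
Velocity of jogger relative to runner = (8.425, 11.181) − (-13.070, 5.017) = (21.496, 6.164) km/h.
Magnitude = |(21.496, 6.164)| = 22.362 km/h.

22.4 km/h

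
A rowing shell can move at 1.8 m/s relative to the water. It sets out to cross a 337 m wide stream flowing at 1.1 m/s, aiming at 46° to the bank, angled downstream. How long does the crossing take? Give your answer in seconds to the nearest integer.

260 s

The component of the rowing shell's velocity perpendicular to the bank is 1.8 × sin 46° = 1.295 m/s.
The current is parallel to the bank, so it does not affect the crossing time.
Time = 337 / 1.295 = 260.270 s.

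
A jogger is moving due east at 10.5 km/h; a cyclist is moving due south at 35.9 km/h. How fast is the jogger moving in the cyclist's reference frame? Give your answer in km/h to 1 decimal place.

37.4 km/h

Taking east as x and north as y: jogger velocity = (10.500, 0.000) km/h; cyclist velocity = (0.000, -35.900) km/h.
Velocity of jogger relative to cyclist = (10.500, 0.000) − (0.000, -35.900) = (10.500, 35.900) km/h.
Magnitude = |(10.500, 35.900)| = 37.404 km/h.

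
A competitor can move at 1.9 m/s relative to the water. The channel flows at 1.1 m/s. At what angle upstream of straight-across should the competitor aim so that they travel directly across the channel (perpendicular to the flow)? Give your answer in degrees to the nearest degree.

35°

To cancel the current, the upstream component of the competitor's velocity must equal the flow: 1.9 sin θ = 1.1.
sin θ = 1.1 / 1.9 = 0.5789.
θ = arcsin(0.5789) = 35.377°.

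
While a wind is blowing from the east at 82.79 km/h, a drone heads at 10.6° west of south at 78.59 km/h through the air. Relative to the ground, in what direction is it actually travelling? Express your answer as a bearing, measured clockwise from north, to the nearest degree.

Taking east as x and north as y: velocity relative to the air = (-14.457, -77.249) km/h; the air relative to ground = (-82.790, 0.000) km/h.
Velocity relative to ground = (-14.457, -77.249) + (-82.790, 0.000) = (-97.247, -77.249) km/h.
Bearing = atan2(-97.25, -77.25) = 231.54° clockwise from north.

232°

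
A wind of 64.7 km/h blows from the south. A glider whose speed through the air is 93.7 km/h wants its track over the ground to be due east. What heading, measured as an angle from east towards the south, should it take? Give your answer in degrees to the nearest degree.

The wind pushes perpendicular to the desired track; the heading must have a component into the wind equal to 64.7 km/h: 93.7 sin θ = 64.7.
sin θ = 0.6905, so θ = 43.670°.

44°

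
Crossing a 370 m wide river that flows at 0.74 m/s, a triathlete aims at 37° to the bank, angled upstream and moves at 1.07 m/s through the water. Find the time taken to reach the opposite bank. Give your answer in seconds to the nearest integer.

The component of the triathlete's velocity perpendicular to the bank is 1.07 × sin 37° = 0.644 m/s.
The flow acts along the bank and has no component across it.
Time = 370 / 0.644 = 574.586 s.

575 s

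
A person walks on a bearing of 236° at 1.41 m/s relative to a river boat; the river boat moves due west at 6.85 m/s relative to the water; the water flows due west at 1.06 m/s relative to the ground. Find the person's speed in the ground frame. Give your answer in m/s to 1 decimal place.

9.1 m/s

In east/north components (m/s): person relative to river boat = (-1.169, -0.788); river boat relative to water = (-6.850, 0.000); water relative to ground = (-1.060, 0.000).
Sum = (-9.079, -0.788) m/s.
Speed = |(-9.079, -0.788)| = 9.113 m/s.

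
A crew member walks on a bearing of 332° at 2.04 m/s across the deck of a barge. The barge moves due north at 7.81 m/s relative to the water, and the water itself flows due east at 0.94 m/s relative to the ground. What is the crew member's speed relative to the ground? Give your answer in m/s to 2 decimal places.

In east/north components (m/s): crew member relative to barge = (-0.958, 1.801); barge relative to water = (0.000, 7.810); water relative to ground = (0.940, 0.000).
Sum = (-0.018, 9.611) m/s.
Speed = |(-0.018, 9.611)| = 9.611 m/s.

9.61 m/s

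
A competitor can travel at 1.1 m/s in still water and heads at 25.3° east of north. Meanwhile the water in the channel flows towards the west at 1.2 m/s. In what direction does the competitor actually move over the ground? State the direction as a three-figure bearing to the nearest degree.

Taking east as x and north as y: velocity relative to the water = (0.470, 0.994) m/s; the water relative to ground = (-1.200, 0.000) m/s.
Velocity relative to ground = (0.470, 0.994) + (-1.200, 0.000) = (-0.730, 0.994) m/s.
Bearing = atan2(-0.73, 0.99) = 323.72° clockwise from north.

324°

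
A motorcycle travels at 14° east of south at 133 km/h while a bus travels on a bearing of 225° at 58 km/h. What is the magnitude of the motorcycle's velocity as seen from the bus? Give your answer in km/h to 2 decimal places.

Taking east as x and north as y: motorcycle velocity = (32.176, -129.049) km/h; bus velocity = (-41.012, -41.012) km/h.
Velocity of motorcycle relative to bus = (32.176, -129.049) − (-41.012, -41.012) = (73.188, -88.037) km/h.
Magnitude = |(73.188, -88.037)| = 114.486 km/h.

114.49 km/h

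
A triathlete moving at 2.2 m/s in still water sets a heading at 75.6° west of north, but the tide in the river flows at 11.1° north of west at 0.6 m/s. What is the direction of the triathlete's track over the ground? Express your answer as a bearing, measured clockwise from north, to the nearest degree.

284°

Taking east as x and north as y: velocity relative to the water = (-2.131, 0.547) m/s; the water relative to ground = (-0.589, 0.116) m/s.
Velocity relative to ground = (-2.131, 0.547) + (-0.589, 0.116) = (-2.720, 0.663) m/s.
Bearing = atan2(-2.72, 0.66) = 283.69° clockwise from north.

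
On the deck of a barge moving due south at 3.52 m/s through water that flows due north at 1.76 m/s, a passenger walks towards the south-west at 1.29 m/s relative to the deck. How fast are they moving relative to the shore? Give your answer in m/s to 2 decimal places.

2.82 m/s

In east/north components (m/s): passenger relative to barge = (-0.912, -0.912); barge relative to water = (0.000, -3.520); water relative to ground = (0.000, 1.760).
Sum = (-0.912, -2.672) m/s.
Speed = |(-0.912, -2.672)| = 2.824 m/s.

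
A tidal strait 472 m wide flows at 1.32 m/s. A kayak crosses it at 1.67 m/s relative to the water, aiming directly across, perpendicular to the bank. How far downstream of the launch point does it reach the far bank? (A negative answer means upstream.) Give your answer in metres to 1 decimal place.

Perpendicular speed = 1.670 m/s; crossing time = 472 / 1.670 = 282.635 s.
Net downstream speed = 1.320 m/s.
Drift = 1.320 × 282.635 = 373.078 m (downstream).

373.1 m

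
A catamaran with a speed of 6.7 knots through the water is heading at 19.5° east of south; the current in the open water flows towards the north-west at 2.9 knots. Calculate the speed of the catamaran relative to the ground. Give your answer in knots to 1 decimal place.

Taking east as x and north as y: velocity relative to the water = (2.237, -6.316) knots; the water relative to ground = (-2.051, 2.051) knots.
Velocity relative to ground = (2.237, -6.316) + (-2.051, 2.051) = (0.186, -4.265) knots.
Speed = |(0.186, -4.265)| = 4.269 knots.

4.3 knots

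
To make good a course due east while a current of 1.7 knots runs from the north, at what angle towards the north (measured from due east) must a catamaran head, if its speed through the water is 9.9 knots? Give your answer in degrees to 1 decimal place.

The current pushes perpendicular to the desired track; the heading must have a component into the current equal to 1.7 knots: 9.9 sin θ = 1.7.
sin θ = 0.1717, so θ = 9.888°.

9.9°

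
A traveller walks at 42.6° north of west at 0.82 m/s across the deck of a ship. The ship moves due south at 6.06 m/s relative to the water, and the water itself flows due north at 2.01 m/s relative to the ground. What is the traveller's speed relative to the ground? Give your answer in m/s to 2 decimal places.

In east/north components (m/s): traveller relative to ship = (-0.604, 0.555); ship relative to water = (0.000, -6.060); water relative to ground = (0.000, 2.010).
Sum = (-0.604, -3.495) m/s.
Speed = |(-0.604, -3.495)| = 3.547 m/s.

3.55 m/s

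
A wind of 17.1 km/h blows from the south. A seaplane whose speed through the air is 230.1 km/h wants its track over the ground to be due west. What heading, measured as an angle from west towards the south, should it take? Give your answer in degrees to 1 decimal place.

4.3°

The wind pushes perpendicular to the desired track; the heading must have a component into the wind equal to 17.1 km/h: 230.1 sin θ = 17.1.
sin θ = 0.0743, so θ = 4.262°.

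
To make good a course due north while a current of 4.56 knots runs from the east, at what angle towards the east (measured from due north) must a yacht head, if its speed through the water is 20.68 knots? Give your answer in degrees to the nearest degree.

13°

The current pushes perpendicular to the desired track; the heading must have a component into the current equal to 4.56 knots: 20.68 sin θ = 4.56.
sin θ = 0.2205, so θ = 12.739°.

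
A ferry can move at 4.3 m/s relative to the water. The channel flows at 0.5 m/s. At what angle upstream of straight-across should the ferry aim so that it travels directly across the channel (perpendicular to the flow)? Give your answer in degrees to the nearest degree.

7°

To cancel the current, the upstream component of the ferry's velocity must equal the flow: 4.3 sin θ = 0.5.
sin θ = 0.5 / 4.3 = 0.1163.
θ = arcsin(0.1163) = 6.677°.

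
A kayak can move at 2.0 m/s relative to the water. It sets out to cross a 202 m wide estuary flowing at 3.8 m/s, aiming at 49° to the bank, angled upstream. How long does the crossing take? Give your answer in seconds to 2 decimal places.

The component of the kayak's velocity perpendicular to the bank is 2.0 × sin 49° = 1.509 m/s.
The current is parallel to the bank, so it does not affect the crossing time.
Time = 202 / 1.509 = 133.826 s.

133.83 s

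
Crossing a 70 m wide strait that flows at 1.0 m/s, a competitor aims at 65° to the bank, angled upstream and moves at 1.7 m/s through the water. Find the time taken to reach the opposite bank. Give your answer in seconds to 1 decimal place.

The component of the competitor's velocity perpendicular to the bank is 1.7 × sin 65° = 1.541 m/s.
Only the cross-stream component determines the crossing time; the current contributes nothing perpendicular to the bank.
Time = 70 / 1.541 = 45.433 s.

45.4 s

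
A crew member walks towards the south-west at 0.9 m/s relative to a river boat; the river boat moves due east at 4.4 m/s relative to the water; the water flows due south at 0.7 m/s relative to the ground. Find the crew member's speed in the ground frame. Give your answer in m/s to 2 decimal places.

In east/north components (m/s): crew member relative to river boat = (-0.636, -0.636); river boat relative to water = (4.400, 0.000); water relative to ground = (0.000, -0.700).
Sum = (3.764, -1.336) m/s.
Speed = |(3.764, -1.336)| = 3.994 m/s.

3.99 m/s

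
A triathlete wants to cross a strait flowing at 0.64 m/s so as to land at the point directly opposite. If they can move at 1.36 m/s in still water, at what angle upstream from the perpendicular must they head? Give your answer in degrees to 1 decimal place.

28.1°

To cancel the current, the upstream component of the triathlete's velocity must equal the flow: 1.36 sin θ = 0.64.
sin θ = 0.64 / 1.36 = 0.4706.
θ = arcsin(0.4706) = 28.072°.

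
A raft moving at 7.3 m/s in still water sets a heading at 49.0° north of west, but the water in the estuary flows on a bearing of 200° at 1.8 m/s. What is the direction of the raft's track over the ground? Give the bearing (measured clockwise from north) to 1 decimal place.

Taking east as x and north as y: velocity relative to the water = (-4.789, 5.509) m/s; the water relative to ground = (-0.616, -1.691) m/s.
Velocity relative to ground = (-4.789, 5.509) + (-0.616, -1.691) = (-5.405, 3.818) m/s.
Bearing = atan2(-5.40, 3.82) = 305.24° clockwise from north.

305.2°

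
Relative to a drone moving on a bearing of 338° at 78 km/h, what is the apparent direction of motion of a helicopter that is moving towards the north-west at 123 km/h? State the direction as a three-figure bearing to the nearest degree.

Taking east as x and north as y: helicopter velocity = (-86.974, 86.974) km/h; drone velocity = (-29.219, 72.320) km/h.
Velocity of helicopter relative to drone = (-86.974, 86.974) − (-29.219, 72.320) = (-57.755, 14.654) km/h.
Bearing = atan2(-57.75, 14.65) = 284.24° clockwise from north.

284°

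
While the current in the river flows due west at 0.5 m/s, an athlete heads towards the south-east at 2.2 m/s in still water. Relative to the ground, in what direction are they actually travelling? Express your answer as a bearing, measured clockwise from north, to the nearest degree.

Taking east as x and north as y: velocity relative to the water = (1.556, -1.556) m/s; the water relative to ground = (-0.500, 0.000) m/s.
Velocity relative to ground = (1.556, -1.556) + (-0.500, 0.000) = (1.056, -1.556) m/s.
Bearing = atan2(1.06, -1.56) = 145.84° clockwise from north.

146°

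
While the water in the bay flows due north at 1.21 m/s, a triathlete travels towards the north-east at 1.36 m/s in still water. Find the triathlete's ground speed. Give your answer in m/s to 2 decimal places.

Taking east as x and north as y: velocity relative to the water = (0.962, 0.962) m/s; the water relative to ground = (0.000, 1.210) m/s.
Velocity relative to ground = (0.962, 0.962) + (0.000, 1.210) = (0.962, 2.172) m/s.
Speed = |(0.962, 2.172)| = 2.375 m/s.

2.38 m/s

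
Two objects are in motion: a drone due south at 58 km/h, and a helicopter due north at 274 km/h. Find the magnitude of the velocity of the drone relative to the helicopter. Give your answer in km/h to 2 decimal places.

332.00 km/h

Taking east as x and north as y: drone velocity = (0.000, -58.000) km/h; helicopter velocity = (0.000, 274.000) km/h.
Velocity of drone relative to helicopter = (0.000, -58.000) − (0.000, 274.000) = (0.000, -332.000) km/h.
Magnitude = |(0.000, -332.000)| = 332.000 km/h.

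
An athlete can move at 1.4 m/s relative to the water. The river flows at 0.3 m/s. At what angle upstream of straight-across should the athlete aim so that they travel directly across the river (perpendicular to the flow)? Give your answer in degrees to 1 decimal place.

To cancel the current, the upstream component of the athlete's velocity must equal the flow: 1.4 sin θ = 0.3.
sin θ = 0.3 / 1.4 = 0.2143.
θ = arcsin(0.2143) = 12.374°.

12.4°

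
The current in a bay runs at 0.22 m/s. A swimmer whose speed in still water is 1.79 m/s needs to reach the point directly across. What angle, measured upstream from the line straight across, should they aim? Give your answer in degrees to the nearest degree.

7°

To cancel the current, the upstream component of the swimmer's velocity must equal the flow: 1.79 sin θ = 0.22.
sin θ = 0.22 / 1.79 = 0.1229.
θ = arcsin(0.1229) = 7.060°.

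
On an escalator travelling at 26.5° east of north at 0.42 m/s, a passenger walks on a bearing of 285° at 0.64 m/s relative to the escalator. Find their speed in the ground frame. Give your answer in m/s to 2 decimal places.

0.69 m/s

Taking east as x and north as y: escalator velocity = (0.187, 0.376) m/s; passenger velocity relative to escalator = (-0.618, 0.166) m/s.
Velocity relative to ground = (0.187, 0.376) + (-0.618, 0.166) = (-0.431, 0.542) m/s.
Speed = |(-0.431, 0.542)| = 0.692 m/s.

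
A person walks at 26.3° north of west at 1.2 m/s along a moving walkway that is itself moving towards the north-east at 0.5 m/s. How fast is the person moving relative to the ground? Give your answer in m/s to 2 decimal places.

Taking east as x and north as y: moving walkway velocity = (0.354, 0.354) m/s; person velocity relative to moving walkway = (-1.076, 0.532) m/s.
Velocity relative to ground = (0.354, 0.354) + (-1.076, 0.532) = (-0.722, 0.885) m/s.
Speed = |(-0.722, 0.885)| = 1.142 m/s.

1.14 m/s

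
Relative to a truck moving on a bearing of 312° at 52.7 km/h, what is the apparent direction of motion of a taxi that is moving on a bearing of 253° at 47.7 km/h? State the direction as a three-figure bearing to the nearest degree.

Taking east as x and north as y: taxi velocity = (-45.616, -13.946) km/h; truck velocity = (-39.164, 35.263) km/h.
Velocity of taxi relative to truck = (-45.616, -13.946) − (-39.164, 35.263) = (-6.452, -49.209) km/h.
Bearing = atan2(-6.45, -49.21) = 187.47° clockwise from north.

187°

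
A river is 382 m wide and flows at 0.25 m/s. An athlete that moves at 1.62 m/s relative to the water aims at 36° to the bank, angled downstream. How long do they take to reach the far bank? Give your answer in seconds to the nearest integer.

401 s

The component of the athlete's velocity perpendicular to the bank is 1.62 × sin 36° = 0.952 m/s.
The current is parallel to the bank, so it does not affect the crossing time.
Time = 382 / 0.952 = 401.171 s.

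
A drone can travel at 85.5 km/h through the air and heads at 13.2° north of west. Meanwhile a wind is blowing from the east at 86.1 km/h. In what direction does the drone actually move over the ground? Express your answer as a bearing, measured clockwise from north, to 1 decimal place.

Taking east as x and north as y: velocity relative to the air = (-83.241, 19.524) km/h; the air relative to ground = (-86.100, 0.000) km/h.
Velocity relative to ground = (-83.241, 19.524) + (-86.100, 0.000) = (-169.341, 19.524) km/h.
Bearing = atan2(-169.34, 19.52) = 276.58° clockwise from north.

276.6°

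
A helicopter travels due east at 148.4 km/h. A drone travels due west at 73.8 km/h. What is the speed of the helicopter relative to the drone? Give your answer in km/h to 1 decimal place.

Taking east as x and north as y: helicopter velocity = (148.400, 0.000) km/h; drone velocity = (-73.800, 0.000) km/h.
Velocity of helicopter relative to drone = (148.400, 0.000) − (-73.800, 0.000) = (222.200, 0.000) km/h.
Magnitude = |(222.200, 0.000)| = 222.200 km/h.

222.2 km/h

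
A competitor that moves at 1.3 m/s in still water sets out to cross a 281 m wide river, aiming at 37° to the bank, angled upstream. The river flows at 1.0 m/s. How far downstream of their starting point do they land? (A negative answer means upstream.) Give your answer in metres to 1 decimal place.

-13.7 m

Perpendicular speed = 0.782 m/s; crossing time = 281 / 0.782 = 359.170 s.
Net downstream speed = -0.038 m/s.
Drift = -0.038 × 359.170 = -13.730 m (upstream).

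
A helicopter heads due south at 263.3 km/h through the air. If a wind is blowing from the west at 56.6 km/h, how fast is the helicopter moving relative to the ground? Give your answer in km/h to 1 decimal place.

269.3 km/h

Taking east as x and north as y: velocity relative to the air = (0.000, -263.300) km/h; the air relative to ground = (56.600, 0.000) km/h.
Velocity relative to ground = (0.000, -263.300) + (56.600, 0.000) = (56.600, -263.300) km/h.
Speed = |(56.600, -263.300)| = 269.315 km/h.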